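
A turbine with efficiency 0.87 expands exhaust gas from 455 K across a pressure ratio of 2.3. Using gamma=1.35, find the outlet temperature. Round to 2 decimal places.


T_out = T_in * (1 - eta * (1 - PR^(-(gamma-1)/gamma)))
Exponent = -(1.35-1)/1.35 = -0.25925926
PR^exp = 2.3^(-0.25925926) = 0.80578413
Factor = 1 - 0.87*(1 - 0.80578413) = 0.83103219
T_out = 455 * 0.83103219 = 378.12 K


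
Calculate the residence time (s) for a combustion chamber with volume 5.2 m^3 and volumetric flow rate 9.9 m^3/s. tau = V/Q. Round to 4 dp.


tau = V / Q_flow
tau = 5.2 / 9.9 = 0.5253 s


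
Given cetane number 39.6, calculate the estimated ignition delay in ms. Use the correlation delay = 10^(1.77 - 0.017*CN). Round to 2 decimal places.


delay = 10^(1.77 - 0.017*CN)
Exponent = 1.77 - 0.017*39.6 = 1.0968
delay = 10^1.0968 = 12.50 ms


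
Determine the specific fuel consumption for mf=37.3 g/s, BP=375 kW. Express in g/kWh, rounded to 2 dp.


SFC = (mf / BP) * 3600
Rate = 37.3 / 375 = 0.099467 g/(s*kW)
SFC = 0.099467 * 3600 = 358.08 g/kWh


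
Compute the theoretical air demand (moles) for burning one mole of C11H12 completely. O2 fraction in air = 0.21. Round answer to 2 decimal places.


Balanced combustion: C11H12 + 14 O2 -> 11 CO2 + 6 H2O
O2 needed = C + H/4 = 11 + 12/4 = 14.00 moles
Air moles = O2 / 0.21 = 14.00 / 0.21 = 66.67 moles air


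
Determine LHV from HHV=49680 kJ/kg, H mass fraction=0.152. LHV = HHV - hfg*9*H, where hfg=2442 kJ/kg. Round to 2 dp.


LHV = HHV - hfg * 9 * H
Water correction = 2442 * 9 * 0.152 = 3340.656 kJ/kg
LHV = 49680 - 3340.656 = 46339.34 kJ/kg


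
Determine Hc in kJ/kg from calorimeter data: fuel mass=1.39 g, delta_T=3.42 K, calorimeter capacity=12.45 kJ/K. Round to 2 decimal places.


Hc = C_cal * delta_T / m_fuel
Q_released = 12.45 * 3.42 = 42.5790 kJ
m_fuel = 1.39 g = 1.39/1000 kg = 0.001390 kg
Hc = 42.5790 / 0.001390 = 30632.37 kJ/kg


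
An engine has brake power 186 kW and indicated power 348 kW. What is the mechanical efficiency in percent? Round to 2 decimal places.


eta_mech = (BP / IP) * 100
Ratio = 186 / 348 = 0.5345
eta_mech = 0.5345 * 100 = 53.45%


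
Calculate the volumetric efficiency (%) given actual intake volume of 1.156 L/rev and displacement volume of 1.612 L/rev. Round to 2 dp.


eta_v = (V_actual / V_disp) * 100
Ratio = 1.156 / 1.612 = 0.7171
eta_v = 0.7171 * 100 = 71.71%


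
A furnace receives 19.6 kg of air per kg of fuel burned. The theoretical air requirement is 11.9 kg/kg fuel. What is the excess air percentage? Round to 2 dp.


Excess air = actual - stoichiometric = 19.6 - 11.9 = 7.70 kg/kg fuel
Excess air % = (excess / stoich) * 100 = (7.70 / 11.9) * 100 = 64.71%


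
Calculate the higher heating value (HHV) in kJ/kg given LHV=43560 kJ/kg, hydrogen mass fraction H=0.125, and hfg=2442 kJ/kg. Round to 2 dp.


HHV = LHV + hfg * 9 * H
Water addition = 2442 * 9 * 0.125 = 2747.250 kJ/kg
HHV = 43560 + 2747.250 = 46307.25 kJ/kg


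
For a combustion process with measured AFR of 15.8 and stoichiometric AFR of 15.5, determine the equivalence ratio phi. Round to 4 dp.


phi = AFR_stoich / AFR_actual
phi = 15.5 / 15.8 = 0.9810


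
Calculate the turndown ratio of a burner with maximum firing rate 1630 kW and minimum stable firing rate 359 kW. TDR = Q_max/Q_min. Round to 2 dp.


TDR = Q_max / Q_min
TDR = 1630 / 359 = 4.54


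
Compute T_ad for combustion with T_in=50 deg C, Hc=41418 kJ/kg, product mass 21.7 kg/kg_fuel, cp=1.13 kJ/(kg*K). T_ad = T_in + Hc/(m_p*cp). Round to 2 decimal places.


T_ad = T_in + Hc / (m_p * cp)
Denominator = 21.7 * 1.13 = 24.5210
Temperature rise = 41418 / 24.5210 = 1689.08 K
T_ad = 50 + 1689.08 = 1739.08 deg C


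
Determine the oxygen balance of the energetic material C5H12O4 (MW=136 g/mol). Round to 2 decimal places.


OB = -1600 * (2C + H/2 - O) / MW
Inner = 2*5 + 12/2 - 4 = 12.00
OB = -1600 * 12.00 / 136 = -141.18%


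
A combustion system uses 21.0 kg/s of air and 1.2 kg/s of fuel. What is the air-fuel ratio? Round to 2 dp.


AFR = m_air / m_fuel
AFR = 21.0 / 1.2 = 17.50


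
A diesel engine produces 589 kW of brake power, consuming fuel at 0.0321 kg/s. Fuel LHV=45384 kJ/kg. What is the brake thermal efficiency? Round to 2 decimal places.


eta_BTE = (BP / (mf * LHV)) * 100
Denominator = 0.0321 * 45384 = 1456.8264 kW
eta_BTE = (589 / 1456.8264) * 100 = 40.43%


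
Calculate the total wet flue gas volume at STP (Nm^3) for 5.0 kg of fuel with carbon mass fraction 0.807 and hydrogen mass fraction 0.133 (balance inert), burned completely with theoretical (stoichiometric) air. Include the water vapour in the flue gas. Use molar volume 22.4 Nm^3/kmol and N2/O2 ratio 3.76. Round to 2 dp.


Per kg fuel: CO2 = (C/12 kmol)*22.4 = (0.807/12)*22.4 = 1.50640 Nm^3
Per kg fuel: H2O = (H/2 kmol)*22.4 = (0.133/2)*22.4 = 1.48960 Nm^3
O2 needed per kg fuel = C/12 + H/4 = 0.807/12 + 0.133/4 = 0.10050000 kmol
Per kg fuel: N2 = O2*3.76*22.4 = 0.10050000*3.76*22.4 = 8.46451 Nm^3
Total per kg = 1.50640 + 1.48960 + 8.46451 = 11.46051 Nm^3
Total = 11.46051 * 5.0 = 57.30 Nm^3


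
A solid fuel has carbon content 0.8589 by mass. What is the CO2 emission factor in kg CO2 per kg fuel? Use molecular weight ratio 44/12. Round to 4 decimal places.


EF = C_frac * (M_CO2 / M_C)
EF = 0.8589 * (44/12)
EF = 0.8589 * 3.666667 = 3.1493 kg_CO2/kg_fuel


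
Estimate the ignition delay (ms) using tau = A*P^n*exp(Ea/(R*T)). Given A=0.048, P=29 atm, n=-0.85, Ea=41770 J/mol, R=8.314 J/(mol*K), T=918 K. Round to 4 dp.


tau = A * P^n * exp(Ea/(R*T))
P^n = 29^(-0.85) = 0.05714282
Ea/(R*T) = 41770/(8.314*918) = 5.472828
exp(Ea/(R*T)) = 238.132604
tau = 0.048 * 0.05714282 * 238.132604 = 0.6532 ms


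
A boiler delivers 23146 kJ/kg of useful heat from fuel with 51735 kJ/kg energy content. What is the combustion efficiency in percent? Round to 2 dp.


Efficiency = (Q_useful / Q_fuel) * 100
Efficiency = (23146 / 51735) * 100
Efficiency = 0.4474 * 100 = 44.74%


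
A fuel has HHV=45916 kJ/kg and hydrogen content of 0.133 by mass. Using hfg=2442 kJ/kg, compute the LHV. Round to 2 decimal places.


LHV = HHV - hfg * 9 * H
Water correction = 2442 * 9 * 0.133 = 2923.074 kJ/kg
LHV = 45916 - 2923.074 = 42992.93 kJ/kg


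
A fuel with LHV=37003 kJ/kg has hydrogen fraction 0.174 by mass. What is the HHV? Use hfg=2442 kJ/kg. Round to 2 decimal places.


HHV = LHV + hfg * 9 * H
Water addition = 2442 * 9 * 0.174 = 3824.172 kJ/kg
HHV = 37003 + 3824.172 = 40827.17 kJ/kg


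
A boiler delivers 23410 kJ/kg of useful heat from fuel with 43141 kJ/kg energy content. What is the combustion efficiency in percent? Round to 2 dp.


Efficiency = (Q_useful / Q_fuel) * 100
Efficiency = (23410 / 43141) * 100
Efficiency = 0.5426 * 100 = 54.26%


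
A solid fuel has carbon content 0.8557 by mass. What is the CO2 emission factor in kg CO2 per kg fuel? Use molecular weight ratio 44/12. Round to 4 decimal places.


EF = C_frac * (M_CO2 / M_C)
EF = 0.8557 * (44/12)
EF = 0.8557 * 3.666667 = 3.1376 kg_CO2/kg_fuel


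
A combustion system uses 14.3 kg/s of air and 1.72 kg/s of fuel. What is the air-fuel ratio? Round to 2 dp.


AFR = m_air / m_fuel
AFR = 14.3 / 1.72 = 8.31


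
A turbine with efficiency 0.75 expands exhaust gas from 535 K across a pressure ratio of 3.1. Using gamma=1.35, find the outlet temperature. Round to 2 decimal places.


T_out = T_in * (1 - eta * (1 - PR^(-(gamma-1)/gamma)))
Exponent = -(1.35-1)/1.35 = -0.25925926
PR^exp = 3.1^(-0.25925926) = 0.74577862
Factor = 1 - 0.75*(1 - 0.74577862) = 0.80933397
T_out = 535 * 0.80933397 = 432.99 K


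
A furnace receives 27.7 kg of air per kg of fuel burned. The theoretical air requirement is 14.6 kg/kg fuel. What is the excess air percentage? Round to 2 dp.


Excess air = actual - stoichiometric = 27.7 - 14.6 = 13.10 kg/kg fuel
Excess air % = (excess / stoich) * 100 = (13.10 / 14.6) * 100 = 89.73%


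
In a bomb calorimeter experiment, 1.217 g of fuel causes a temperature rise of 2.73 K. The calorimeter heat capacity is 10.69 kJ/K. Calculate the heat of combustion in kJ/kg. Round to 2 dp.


Hc = C_cal * delta_T / m_fuel
Q_released = 10.69 * 2.73 = 29.1837 kJ
m_fuel = 1.217 g = 1.217/1000 kg = 0.001217 kg
Hc = 29.1837 / 0.001217 = 23980.03 kJ/kg


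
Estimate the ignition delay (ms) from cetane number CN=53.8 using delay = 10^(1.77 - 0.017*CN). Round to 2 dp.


delay = 10^(1.77 - 0.017*CN)
Exponent = 1.77 - 0.017*53.8 = 0.8554
delay = 10^0.8554 = 7.17 ms


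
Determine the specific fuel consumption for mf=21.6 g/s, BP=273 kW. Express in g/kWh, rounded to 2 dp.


SFC = (mf / BP) * 3600
Rate = 21.6 / 273 = 0.079121 g/(s*kW)
SFC = 0.079121 * 3600 = 284.84 g/kWh


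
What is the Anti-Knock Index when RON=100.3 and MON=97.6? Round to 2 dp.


AKI = (RON + MON) / 2
AKI = (100.3 + 97.6) / 2
AKI = 197.9 / 2 = 98.95


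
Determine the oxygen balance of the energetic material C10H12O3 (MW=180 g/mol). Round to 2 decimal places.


OB = -1600 * (2C + H/2 - O) / MW
Inner = 2*10 + 12/2 - 3 = 23.00
OB = -1600 * 23.00 / 180 = -204.44%


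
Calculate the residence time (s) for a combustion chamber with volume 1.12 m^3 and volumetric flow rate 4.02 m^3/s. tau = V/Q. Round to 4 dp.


tau = V / Q_flow
tau = 1.12 / 4.02 = 0.2786 s


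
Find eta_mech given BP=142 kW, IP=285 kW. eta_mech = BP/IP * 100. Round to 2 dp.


eta_mech = (BP / IP) * 100
Ratio = 142 / 285 = 0.4982
eta_mech = 0.4982 * 100 = 49.82%


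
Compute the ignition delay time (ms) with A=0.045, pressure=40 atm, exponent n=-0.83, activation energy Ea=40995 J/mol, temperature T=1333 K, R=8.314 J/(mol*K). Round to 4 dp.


tau = A * P^n * exp(Ea/(R*T))
P^n = 40^(-0.83) = 0.04680478
Ea/(R*T) = 40995/(8.314*1333) = 3.699054
exp(Ea/(R*T)) = 40.409076
tau = 0.045 * 0.04680478 * 40.409076 = 0.0851 ms


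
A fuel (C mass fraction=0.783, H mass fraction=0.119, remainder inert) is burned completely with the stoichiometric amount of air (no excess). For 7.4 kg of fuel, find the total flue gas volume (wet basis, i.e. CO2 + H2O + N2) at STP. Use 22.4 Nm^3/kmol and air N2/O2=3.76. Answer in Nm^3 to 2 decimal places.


Per kg fuel: CO2 = (C/12 kmol)*22.4 = (0.783/12)*22.4 = 1.46160 Nm^3
Per kg fuel: H2O = (H/2 kmol)*22.4 = (0.119/2)*22.4 = 1.33280 Nm^3
O2 needed per kg fuel = C/12 + H/4 = 0.783/12 + 0.119/4 = 0.09500000 kmol
Per kg fuel: N2 = O2*3.76*22.4 = 0.09500000*3.76*22.4 = 8.00128 Nm^3
Total per kg = 1.46160 + 1.33280 + 8.00128 = 10.79568 Nm^3
Total = 10.79568 * 7.4 = 79.89 Nm^3


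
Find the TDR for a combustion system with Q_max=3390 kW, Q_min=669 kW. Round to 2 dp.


TDR = Q_max / Q_min
TDR = 3390 / 669 = 5.07


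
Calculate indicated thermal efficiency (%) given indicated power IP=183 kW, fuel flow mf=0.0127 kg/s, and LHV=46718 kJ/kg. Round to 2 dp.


eta_ith = (IP / (mf * LHV)) * 100
Denominator = 0.0127 * 46718 = 593.3186 kW
eta_ith = (183 / 593.3186) * 100 = 30.84%


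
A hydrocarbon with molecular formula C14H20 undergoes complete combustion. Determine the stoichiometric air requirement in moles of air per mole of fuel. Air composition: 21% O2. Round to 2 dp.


Balanced combustion: C14H20 + 19 O2 -> 14 CO2 + 10 H2O
O2 needed = C + H/4 = 14 + 20/4 = 19.00 moles
Air moles = O2 / 0.21 = 19.00 / 0.21 = 90.48 moles air


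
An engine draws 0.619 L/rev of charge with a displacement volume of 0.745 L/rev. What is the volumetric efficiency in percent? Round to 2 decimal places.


eta_v = (V_actual / V_disp) * 100
Ratio = 0.619 / 0.745 = 0.8309
eta_v = 0.8309 * 100 = 83.09%


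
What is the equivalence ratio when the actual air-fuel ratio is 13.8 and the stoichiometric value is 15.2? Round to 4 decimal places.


phi = AFR_stoich / AFR_actual
phi = 15.2 / 13.8 = 1.1014


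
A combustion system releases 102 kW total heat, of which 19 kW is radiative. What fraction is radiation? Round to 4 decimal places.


f_rad = Q_rad / Q_total
f_rad = 19 / 102 = 0.1863


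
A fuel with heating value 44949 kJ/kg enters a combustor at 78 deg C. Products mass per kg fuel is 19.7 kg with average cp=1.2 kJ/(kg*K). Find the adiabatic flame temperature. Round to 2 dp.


T_ad = T_in + Hc / (m_p * cp)
Denominator = 19.7 * 1.2 = 23.6400
Temperature rise = 44949 / 23.6400 = 1901.40 K
T_ad = 78 + 1901.40 = 1979.40 deg C


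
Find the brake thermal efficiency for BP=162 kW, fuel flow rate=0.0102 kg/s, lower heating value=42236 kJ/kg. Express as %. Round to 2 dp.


eta_BTE = (BP / (mf * LHV)) * 100
Denominator = 0.0102 * 42236 = 430.8072 kW
eta_BTE = (162 / 430.8072) * 100 = 37.60%


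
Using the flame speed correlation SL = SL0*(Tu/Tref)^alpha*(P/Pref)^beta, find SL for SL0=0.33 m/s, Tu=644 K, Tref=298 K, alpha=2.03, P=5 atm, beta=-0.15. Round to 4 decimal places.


SL = SL0 * (Tu/Tref)^alpha * (P/Pref)^beta
T ratio = 644/298 = 2.16107383
(T ratio)^alpha = 2.16107383^2.03 = 4.779465
(P/Pref)^beta = 5^(-0.15) = 0.785515
SL = 0.33 * 4.779465 * 0.785515 = 1.2389 m/s


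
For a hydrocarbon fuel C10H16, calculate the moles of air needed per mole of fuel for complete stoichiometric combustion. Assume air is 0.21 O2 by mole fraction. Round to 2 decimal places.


Balanced combustion: C10H16 + 14 O2 -> 10 CO2 + 8 H2O
O2 needed = C + H/4 = 10 + 16/4 = 14.00 moles
Air moles = O2 / 0.21 = 14.00 / 0.21 = 66.67 moles air


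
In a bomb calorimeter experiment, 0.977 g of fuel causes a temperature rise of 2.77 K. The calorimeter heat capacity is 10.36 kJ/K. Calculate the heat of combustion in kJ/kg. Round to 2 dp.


Hc = C_cal * delta_T / m_fuel
Q_released = 10.36 * 2.77 = 28.6972 kJ
m_fuel = 0.977 g = 0.977/1000 kg = 0.000977 kg
Hc = 28.6972 / 0.000977 = 29372.77 kJ/kg


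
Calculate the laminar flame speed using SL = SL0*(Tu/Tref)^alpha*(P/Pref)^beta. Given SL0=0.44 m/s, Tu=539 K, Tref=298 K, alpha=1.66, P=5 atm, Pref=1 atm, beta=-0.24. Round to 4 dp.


SL = SL0 * (Tu/Tref)^alpha * (P/Pref)^beta
T ratio = 539/298 = 1.80872483
(T ratio)^alpha = 1.80872483^1.66 = 2.674474
(P/Pref)^beta = 5^(-0.24) = 0.679590
SL = 0.44 * 2.674474 * 0.679590 = 0.7997 m/s


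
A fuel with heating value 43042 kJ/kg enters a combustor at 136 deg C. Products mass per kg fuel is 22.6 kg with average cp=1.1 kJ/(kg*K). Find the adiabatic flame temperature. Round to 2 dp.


T_ad = T_in + Hc / (m_p * cp)
Denominator = 22.6 * 1.1 = 24.8600
Temperature rise = 43042 / 24.8600 = 1731.38 K
T_ad = 136 + 1731.38 = 1867.38 deg C


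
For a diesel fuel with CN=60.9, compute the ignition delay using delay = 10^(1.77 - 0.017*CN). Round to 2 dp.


delay = 10^(1.77 - 0.017*CN)
Exponent = 1.77 - 0.017*60.9 = 0.7347
delay = 10^0.7347 = 5.43 ms


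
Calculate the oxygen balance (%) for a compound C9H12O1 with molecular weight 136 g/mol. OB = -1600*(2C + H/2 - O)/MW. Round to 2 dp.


OB = -1600 * (2C + H/2 - O) / MW
Inner = 2*9 + 12/2 - 1 = 23.00
OB = -1600 * 23.00 / 136 = -270.59%


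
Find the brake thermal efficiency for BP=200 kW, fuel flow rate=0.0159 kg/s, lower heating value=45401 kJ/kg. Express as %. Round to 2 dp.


eta_BTE = (BP / (mf * LHV)) * 100
Denominator = 0.0159 * 45401 = 721.8759 kW
eta_BTE = (200 / 721.8759) * 100 = 27.71%


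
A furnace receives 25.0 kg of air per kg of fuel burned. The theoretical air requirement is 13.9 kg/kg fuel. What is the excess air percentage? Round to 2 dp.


Excess air = actual - stoichiometric = 25.0 - 13.9 = 11.10 kg/kg fuel
Excess air % = (excess / stoich) * 100 = (11.10 / 13.9) * 100 = 79.86%


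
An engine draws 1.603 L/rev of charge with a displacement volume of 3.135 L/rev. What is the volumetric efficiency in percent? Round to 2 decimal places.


eta_v = (V_actual / V_disp) * 100
Ratio = 1.603 / 3.135 = 0.5113
eta_v = 0.5113 * 100 = 51.13%


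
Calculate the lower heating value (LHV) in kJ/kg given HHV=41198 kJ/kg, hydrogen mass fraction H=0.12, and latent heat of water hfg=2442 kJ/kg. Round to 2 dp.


LHV = HHV - hfg * 9 * H
Water correction = 2442 * 9 * 0.12 = 2637.360 kJ/kg
LHV = 41198 - 2637.360 = 38560.64 kJ/kg


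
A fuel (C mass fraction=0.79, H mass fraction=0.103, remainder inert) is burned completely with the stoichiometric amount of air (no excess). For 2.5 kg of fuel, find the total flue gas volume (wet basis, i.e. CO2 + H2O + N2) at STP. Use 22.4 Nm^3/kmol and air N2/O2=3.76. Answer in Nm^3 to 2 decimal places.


Per kg fuel: CO2 = (C/12 kmol)*22.4 = (0.79/12)*22.4 = 1.47467 Nm^3
Per kg fuel: H2O = (H/2 kmol)*22.4 = (0.103/2)*22.4 = 1.15360 Nm^3
O2 needed per kg fuel = C/12 + H/4 = 0.79/12 + 0.103/4 = 0.09158333 kmol
Per kg fuel: N2 = O2*3.76*22.4 = 0.09158333*3.76*22.4 = 7.71351 Nm^3
Total per kg = 1.47467 + 1.15360 + 7.71351 = 10.34178 Nm^3
Total = 10.34178 * 2.5 = 25.85 Nm^3


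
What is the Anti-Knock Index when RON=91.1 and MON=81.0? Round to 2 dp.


AKI = (RON + MON) / 2
AKI = (91.1 + 81.0) / 2
AKI = 172.1 / 2 = 86.05


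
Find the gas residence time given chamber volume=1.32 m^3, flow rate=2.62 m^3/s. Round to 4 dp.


tau = V / Q_flow
tau = 1.32 / 2.62 = 0.5038 s


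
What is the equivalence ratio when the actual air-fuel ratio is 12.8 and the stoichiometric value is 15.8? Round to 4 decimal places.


phi = AFR_stoich / AFR_actual
phi = 15.8 / 12.8 = 1.2344


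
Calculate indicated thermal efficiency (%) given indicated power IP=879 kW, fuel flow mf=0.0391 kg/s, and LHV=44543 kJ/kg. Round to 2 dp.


eta_ith = (IP / (mf * LHV)) * 100
Denominator = 0.0391 * 44543 = 1741.6313 kW
eta_ith = (879 / 1741.6313) * 100 = 50.47%


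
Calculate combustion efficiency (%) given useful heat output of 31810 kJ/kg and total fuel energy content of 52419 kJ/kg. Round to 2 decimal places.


Efficiency = (Q_useful / Q_fuel) * 100
Efficiency = (31810 / 52419) * 100
Efficiency = 0.6068 * 100 = 60.68%


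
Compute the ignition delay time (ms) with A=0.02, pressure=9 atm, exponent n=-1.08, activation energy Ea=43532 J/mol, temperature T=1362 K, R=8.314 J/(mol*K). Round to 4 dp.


tau = A * P^n * exp(Ea/(R*T))
P^n = 9^(-1.08) = 0.09320047
Ea/(R*T) = 43532/(8.314*1362) = 3.844337
exp(Ea/(R*T)) = 46.727711
tau = 0.02 * 0.09320047 * 46.727711 = 0.0871 ms


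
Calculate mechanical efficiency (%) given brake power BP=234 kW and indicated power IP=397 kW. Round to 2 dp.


eta_mech = (BP / IP) * 100
Ratio = 234 / 397 = 0.5894
eta_mech = 0.5894 * 100 = 58.94%


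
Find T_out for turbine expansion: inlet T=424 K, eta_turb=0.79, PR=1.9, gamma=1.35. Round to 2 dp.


T_out = T_in * (1 - eta * (1 - PR^(-(gamma-1)/gamma)))
Exponent = -(1.35-1)/1.35 = -0.25925926
PR^exp = 1.9^(-0.25925926) = 0.84670193
Factor = 1 - 0.79*(1 - 0.84670193) = 0.87889452
T_out = 424 * 0.87889452 = 372.65 K


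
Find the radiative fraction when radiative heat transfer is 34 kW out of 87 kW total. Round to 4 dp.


f_rad = Q_rad / Q_total
f_rad = 34 / 87 = 0.3908


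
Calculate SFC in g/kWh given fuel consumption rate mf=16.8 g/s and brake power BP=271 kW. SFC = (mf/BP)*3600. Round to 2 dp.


SFC = (mf / BP) * 3600
Rate = 16.8 / 271 = 0.061993 g/(s*kW)
SFC = 0.061993 * 3600 = 223.17 g/kWh


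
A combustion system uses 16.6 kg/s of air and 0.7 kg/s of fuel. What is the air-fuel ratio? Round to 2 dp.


AFR = m_air / m_fuel
AFR = 16.6 / 0.7 = 23.71


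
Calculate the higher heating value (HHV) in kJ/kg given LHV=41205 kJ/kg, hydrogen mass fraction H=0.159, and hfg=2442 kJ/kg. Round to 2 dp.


HHV = LHV + hfg * 9 * H
Water addition = 2442 * 9 * 0.159 = 3494.502 kJ/kg
HHV = 41205 + 3494.502 = 44699.50 kJ/kg


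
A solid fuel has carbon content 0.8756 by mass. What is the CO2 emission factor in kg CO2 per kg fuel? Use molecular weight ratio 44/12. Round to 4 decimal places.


EF = C_frac * (M_CO2 / M_C)
EF = 0.8756 * (44/12)
EF = 0.8756 * 3.666667 = 3.2105 kg_CO2/kg_fuel


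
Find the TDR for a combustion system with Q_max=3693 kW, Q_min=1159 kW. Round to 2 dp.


TDR = Q_max / Q_min
TDR = 3693 / 1159 = 3.19


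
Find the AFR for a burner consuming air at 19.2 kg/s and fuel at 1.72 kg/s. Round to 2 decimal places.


AFR = m_air / m_fuel
AFR = 19.2 / 1.72 = 11.16


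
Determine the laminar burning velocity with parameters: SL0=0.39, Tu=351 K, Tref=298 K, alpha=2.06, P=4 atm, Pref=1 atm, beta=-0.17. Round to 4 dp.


SL = SL0 * (Tu/Tref)^alpha * (P/Pref)^beta
T ratio = 351/298 = 1.17785235
(T ratio)^alpha = 1.17785235^2.06 = 1.401029
(P/Pref)^beta = 4^(-0.17) = 0.790041
SL = 0.39 * 1.401029 * 0.790041 = 0.4317 m/s


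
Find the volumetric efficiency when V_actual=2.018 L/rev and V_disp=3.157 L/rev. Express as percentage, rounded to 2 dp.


eta_v = (V_actual / V_disp) * 100
Ratio = 2.018 / 3.157 = 0.6392
eta_v = 0.6392 * 100 = 63.92%


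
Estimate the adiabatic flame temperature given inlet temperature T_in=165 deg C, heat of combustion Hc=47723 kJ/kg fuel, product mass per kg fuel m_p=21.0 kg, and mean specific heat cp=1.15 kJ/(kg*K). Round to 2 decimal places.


T_ad = T_in + Hc / (m_p * cp)
Denominator = 21.0 * 1.15 = 24.1500
Temperature rise = 47723 / 24.1500 = 1976.11 K
T_ad = 165 + 1976.11 = 2141.11 deg C


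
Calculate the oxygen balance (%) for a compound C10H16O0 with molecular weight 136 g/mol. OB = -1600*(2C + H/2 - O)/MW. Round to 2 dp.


OB = -1600 * (2C + H/2 - O) / MW
Inner = 2*10 + 16/2 - 0 = 28.00
OB = -1600 * 28.00 / 136 = -329.41%


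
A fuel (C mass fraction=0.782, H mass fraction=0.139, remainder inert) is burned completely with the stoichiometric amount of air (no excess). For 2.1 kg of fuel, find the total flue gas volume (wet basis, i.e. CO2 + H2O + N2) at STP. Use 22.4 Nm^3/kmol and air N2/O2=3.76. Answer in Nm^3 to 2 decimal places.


Per kg fuel: CO2 = (C/12 kmol)*22.4 = (0.782/12)*22.4 = 1.45973 Nm^3
Per kg fuel: H2O = (H/2 kmol)*22.4 = (0.139/2)*22.4 = 1.55680 Nm^3
O2 needed per kg fuel = C/12 + H/4 = 0.782/12 + 0.139/4 = 0.09991667 kmol
Per kg fuel: N2 = O2*3.76*22.4 = 0.09991667*3.76*22.4 = 8.41538 Nm^3
Total per kg = 1.45973 + 1.55680 + 8.41538 = 11.43191 Nm^3
Total = 11.43191 * 2.1 = 24.01 Nm^3


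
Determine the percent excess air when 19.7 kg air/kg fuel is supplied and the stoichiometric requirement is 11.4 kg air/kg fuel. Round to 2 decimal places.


Excess air = actual - stoichiometric = 19.7 - 11.4 = 8.30 kg/kg fuel
Excess air % = (excess / stoich) * 100 = (8.30 / 11.4) * 100 = 72.81%


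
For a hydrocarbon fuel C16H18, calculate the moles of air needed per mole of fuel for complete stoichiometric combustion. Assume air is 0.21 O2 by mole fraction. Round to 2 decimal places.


Balanced combustion: C16H18 + 20.5 O2 -> 16 CO2 + 9 H2O
O2 needed = C + H/4 = 16 + 18/4 = 20.50 moles
Air moles = O2 / 0.21 = 20.50 / 0.21 = 97.62 moles air


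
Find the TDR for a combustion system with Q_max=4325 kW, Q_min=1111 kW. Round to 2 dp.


TDR = Q_max / Q_min
TDR = 4325 / 1111 = 3.89


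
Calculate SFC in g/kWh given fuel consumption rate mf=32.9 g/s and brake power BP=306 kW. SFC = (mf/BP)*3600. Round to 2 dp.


SFC = (mf / BP) * 3600
Rate = 32.9 / 306 = 0.107516 g/(s*kW)
SFC = 0.107516 * 3600 = 387.06 g/kWh


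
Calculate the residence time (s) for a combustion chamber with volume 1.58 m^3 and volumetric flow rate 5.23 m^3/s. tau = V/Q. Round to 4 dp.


tau = V / Q_flow
tau = 1.58 / 5.23 = 0.3021 s


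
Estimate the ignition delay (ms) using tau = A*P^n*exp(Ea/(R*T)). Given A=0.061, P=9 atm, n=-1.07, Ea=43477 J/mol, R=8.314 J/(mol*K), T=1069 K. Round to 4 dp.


tau = A * P^n * exp(Ea/(R*T))
P^n = 9^(-1.07) = 0.09527095
Ea/(R*T) = 43477/(8.314*1069) = 4.891835
exp(Ea/(R*T)) = 133.197834
tau = 0.061 * 0.09527095 * 133.197834 = 0.7741 ms


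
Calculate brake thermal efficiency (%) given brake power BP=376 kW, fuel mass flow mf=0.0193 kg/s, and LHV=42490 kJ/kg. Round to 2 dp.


eta_BTE = (BP / (mf * LHV)) * 100
Denominator = 0.0193 * 42490 = 820.0570 kW
eta_BTE = (376 / 820.0570) * 100 = 45.85%


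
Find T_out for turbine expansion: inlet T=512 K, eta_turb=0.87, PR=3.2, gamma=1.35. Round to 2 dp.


T_out = T_in * (1 - eta * (1 - PR^(-(gamma-1)/gamma)))
Exponent = -(1.35-1)/1.35 = -0.25925926
PR^exp = 3.2^(-0.25925926) = 0.73966521
Factor = 1 - 0.87*(1 - 0.73966521) = 0.77350873
T_out = 512 * 0.77350873 = 396.04 K


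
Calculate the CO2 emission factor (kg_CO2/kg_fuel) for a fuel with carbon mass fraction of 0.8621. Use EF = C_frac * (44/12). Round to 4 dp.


EF = C_frac * (M_CO2 / M_C)
EF = 0.8621 * (44/12)
EF = 0.8621 * 3.666667 = 3.1610 kg_CO2/kg_fuel


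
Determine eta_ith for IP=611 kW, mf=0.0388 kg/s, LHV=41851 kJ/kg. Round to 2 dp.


eta_ith = (IP / (mf * LHV)) * 100
Denominator = 0.0388 * 41851 = 1623.8188 kW
eta_ith = (611 / 1623.8188) * 100 = 37.63%


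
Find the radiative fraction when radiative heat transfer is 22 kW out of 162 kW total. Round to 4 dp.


f_rad = Q_rad / Q_total
f_rad = 22 / 162 = 0.1358


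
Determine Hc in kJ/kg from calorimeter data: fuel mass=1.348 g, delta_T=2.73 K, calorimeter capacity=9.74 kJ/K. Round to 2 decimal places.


Hc = C_cal * delta_T / m_fuel
Q_released = 9.74 * 2.73 = 26.5902 kJ
m_fuel = 1.348 g = 1.348/1000 kg = 0.001348 kg
Hc = 26.5902 / 0.001348 = 19725.67 kJ/kg


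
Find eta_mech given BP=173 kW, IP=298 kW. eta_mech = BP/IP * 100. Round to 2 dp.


eta_mech = (BP / IP) * 100
Ratio = 173 / 298 = 0.5805
eta_mech = 0.5805 * 100 = 58.05%


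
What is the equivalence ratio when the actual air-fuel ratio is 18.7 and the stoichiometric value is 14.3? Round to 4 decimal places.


phi = AFR_stoich / AFR_actual
phi = 14.3 / 18.7 = 0.7647


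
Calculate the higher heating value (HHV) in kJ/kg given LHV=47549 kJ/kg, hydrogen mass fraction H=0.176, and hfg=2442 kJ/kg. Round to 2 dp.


HHV = LHV + hfg * 9 * H
Water addition = 2442 * 9 * 0.176 = 3868.128 kJ/kg
HHV = 47549 + 3868.128 = 51417.13 kJ/kg


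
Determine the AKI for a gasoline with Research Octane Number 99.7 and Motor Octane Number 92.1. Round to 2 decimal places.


AKI = (RON + MON) / 2
AKI = (99.7 + 92.1) / 2
AKI = 191.8 / 2 = 95.90


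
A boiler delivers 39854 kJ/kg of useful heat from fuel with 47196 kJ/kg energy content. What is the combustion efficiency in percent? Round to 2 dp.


Efficiency = (Q_useful / Q_fuel) * 100
Efficiency = (39854 / 47196) * 100
Efficiency = 0.8444 * 100 = 84.44%


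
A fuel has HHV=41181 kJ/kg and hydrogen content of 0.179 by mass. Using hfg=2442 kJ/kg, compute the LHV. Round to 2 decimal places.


LHV = HHV - hfg * 9 * H
Water correction = 2442 * 9 * 0.179 = 3934.062 kJ/kg
LHV = 41181 - 3934.062 = 37246.94 kJ/kg


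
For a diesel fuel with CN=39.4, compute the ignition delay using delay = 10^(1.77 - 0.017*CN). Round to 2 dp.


delay = 10^(1.77 - 0.017*CN)
Exponent = 1.77 - 0.017*39.4 = 1.1002
delay = 10^1.1002 = 12.60 ms


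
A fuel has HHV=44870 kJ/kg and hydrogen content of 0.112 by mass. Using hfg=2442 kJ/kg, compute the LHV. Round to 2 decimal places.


LHV = HHV - hfg * 9 * H
Water correction = 2442 * 9 * 0.112 = 2461.536 kJ/kg
LHV = 44870 - 2461.536 = 42408.46 kJ/kg


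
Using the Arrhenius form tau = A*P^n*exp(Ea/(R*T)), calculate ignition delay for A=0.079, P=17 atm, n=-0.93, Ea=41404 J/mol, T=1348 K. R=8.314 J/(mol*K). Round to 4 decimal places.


tau = A * P^n * exp(Ea/(R*T))
P^n = 17^(-0.93) = 0.07172697
Ea/(R*T) = 41404/(8.314*1348) = 3.694387
exp(Ea/(R*T)) = 40.220910
tau = 0.079 * 0.07172697 * 40.220910 = 0.2279 ms


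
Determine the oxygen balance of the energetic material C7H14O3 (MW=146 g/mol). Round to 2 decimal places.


OB = -1600 * (2C + H/2 - O) / MW
Inner = 2*7 + 14/2 - 3 = 18.00
OB = -1600 * 18.00 / 146 = -197.26%


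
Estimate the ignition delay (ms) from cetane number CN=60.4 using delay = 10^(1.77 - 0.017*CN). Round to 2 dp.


delay = 10^(1.77 - 0.017*CN)
Exponent = 1.77 - 0.017*60.4 = 0.7432
delay = 10^0.7432 = 5.54 ms


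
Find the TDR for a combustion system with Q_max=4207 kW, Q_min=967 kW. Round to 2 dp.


TDR = Q_max / Q_min
TDR = 4207 / 967 = 4.35


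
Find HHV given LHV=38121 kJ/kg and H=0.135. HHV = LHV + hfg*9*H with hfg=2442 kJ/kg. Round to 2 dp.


HHV = LHV + hfg * 9 * H
Water addition = 2442 * 9 * 0.135 = 2967.030 kJ/kg
HHV = 38121 + 2967.030 = 41088.03 kJ/kg


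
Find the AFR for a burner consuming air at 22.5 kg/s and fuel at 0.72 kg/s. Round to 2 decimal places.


AFR = m_air / m_fuel
AFR = 22.5 / 0.72 = 31.25


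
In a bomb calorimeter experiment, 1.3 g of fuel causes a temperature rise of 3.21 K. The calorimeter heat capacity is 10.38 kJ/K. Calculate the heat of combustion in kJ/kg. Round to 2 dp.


Hc = C_cal * delta_T / m_fuel
Q_released = 10.38 * 3.21 = 33.3198 kJ
m_fuel = 1.3 g = 1.3/1000 kg = 0.001300 kg
Hc = 33.3198 / 0.001300 = 25630.62 kJ/kg


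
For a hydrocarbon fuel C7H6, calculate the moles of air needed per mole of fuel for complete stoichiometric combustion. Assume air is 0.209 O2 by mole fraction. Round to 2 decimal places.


Balanced combustion: C7H6 + 8.5 O2 -> 7 CO2 + 3 H2O
O2 needed = C + H/4 = 7 + 6/4 = 8.50 moles
Air moles = O2 / 0.209 = 8.50 / 0.209 = 40.67 moles air


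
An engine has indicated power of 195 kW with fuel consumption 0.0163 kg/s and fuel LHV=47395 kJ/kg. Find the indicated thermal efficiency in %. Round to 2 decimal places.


eta_ith = (IP / (mf * LHV)) * 100
Denominator = 0.0163 * 47395 = 772.5385 kW
eta_ith = (195 / 772.5385) * 100 = 25.24%


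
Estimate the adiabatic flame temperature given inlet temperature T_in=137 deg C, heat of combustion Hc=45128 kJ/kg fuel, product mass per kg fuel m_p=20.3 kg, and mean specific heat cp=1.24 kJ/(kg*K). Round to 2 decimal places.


T_ad = T_in + Hc / (m_p * cp)
Denominator = 20.3 * 1.24 = 25.1720
Temperature rise = 45128 / 25.1720 = 1792.79 K
T_ad = 137 + 1792.79 = 1929.79 deg C


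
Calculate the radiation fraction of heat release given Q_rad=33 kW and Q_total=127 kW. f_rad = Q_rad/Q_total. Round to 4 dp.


f_rad = Q_rad / Q_total
f_rad = 33 / 127 = 0.2598


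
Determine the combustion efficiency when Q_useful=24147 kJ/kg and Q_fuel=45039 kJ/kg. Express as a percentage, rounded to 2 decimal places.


Efficiency = (Q_useful / Q_fuel) * 100
Efficiency = (24147 / 45039) * 100
Efficiency = 0.5361 * 100 = 53.61%


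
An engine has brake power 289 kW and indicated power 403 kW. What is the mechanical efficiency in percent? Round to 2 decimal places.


eta_mech = (BP / IP) * 100
Ratio = 289 / 403 = 0.7171
eta_mech = 0.7171 * 100 = 71.71%


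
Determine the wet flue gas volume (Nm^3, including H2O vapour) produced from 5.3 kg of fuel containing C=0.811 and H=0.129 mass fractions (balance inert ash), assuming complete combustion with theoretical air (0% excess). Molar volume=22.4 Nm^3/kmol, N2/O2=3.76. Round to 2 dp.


Per kg fuel: CO2 = (C/12 kmol)*22.4 = (0.811/12)*22.4 = 1.51387 Nm^3
Per kg fuel: H2O = (H/2 kmol)*22.4 = (0.129/2)*22.4 = 1.44480 Nm^3
O2 needed per kg fuel = C/12 + H/4 = 0.811/12 + 0.129/4 = 0.09983333 kmol
Per kg fuel: N2 = O2*3.76*22.4 = 0.09983333*3.76*22.4 = 8.40836 Nm^3
Total per kg = 1.51387 + 1.44480 + 8.40836 = 11.36703 Nm^3
Total = 11.36703 * 5.3 = 60.25 Nm^3


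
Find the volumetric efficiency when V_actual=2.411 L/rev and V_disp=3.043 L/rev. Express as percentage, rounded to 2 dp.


eta_v = (V_actual / V_disp) * 100
Ratio = 2.411 / 3.043 = 0.7923
eta_v = 0.7923 * 100 = 79.23%


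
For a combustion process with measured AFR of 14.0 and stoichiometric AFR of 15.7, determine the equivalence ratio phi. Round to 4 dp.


phi = AFR_stoich / AFR_actual
phi = 15.7 / 14.0 = 1.1214


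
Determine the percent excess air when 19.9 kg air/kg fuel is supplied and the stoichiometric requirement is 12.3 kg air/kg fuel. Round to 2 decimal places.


Excess air = actual - stoichiometric = 19.9 - 12.3 = 7.60 kg/kg fuel
Excess air % = (excess / stoich) * 100 = (7.60 / 12.3) * 100 = 61.79%


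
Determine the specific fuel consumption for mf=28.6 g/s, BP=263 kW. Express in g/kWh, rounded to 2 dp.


SFC = (mf / BP) * 3600
Rate = 28.6 / 263 = 0.108745 g/(s*kW)
SFC = 0.108745 * 3600 = 391.48 g/kWh


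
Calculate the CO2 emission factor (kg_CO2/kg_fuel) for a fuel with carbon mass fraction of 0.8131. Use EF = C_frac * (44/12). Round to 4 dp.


EF = C_frac * (M_CO2 / M_C)
EF = 0.8131 * (44/12)
EF = 0.8131 * 3.666667 = 2.9814 kg_CO2/kg_fuel


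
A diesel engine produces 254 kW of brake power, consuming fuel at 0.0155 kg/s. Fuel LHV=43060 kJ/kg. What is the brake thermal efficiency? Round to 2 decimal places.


eta_BTE = (BP / (mf * LHV)) * 100
Denominator = 0.0155 * 43060 = 667.4300 kW
eta_BTE = (254 / 667.4300) * 100 = 38.06%


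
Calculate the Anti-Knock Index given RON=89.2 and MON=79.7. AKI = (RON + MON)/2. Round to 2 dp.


AKI = (RON + MON) / 2
AKI = (89.2 + 79.7) / 2
AKI = 168.9 / 2 = 84.45


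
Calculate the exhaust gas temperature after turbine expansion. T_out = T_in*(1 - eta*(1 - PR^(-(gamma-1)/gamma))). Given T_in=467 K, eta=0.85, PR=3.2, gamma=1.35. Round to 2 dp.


T_out = T_in * (1 - eta * (1 - PR^(-(gamma-1)/gamma)))
Exponent = -(1.35-1)/1.35 = -0.25925926
PR^exp = 3.2^(-0.25925926) = 0.73966521
Factor = 1 - 0.85*(1 - 0.73966521) = 0.77871543
T_out = 467 * 0.77871543 = 363.66 K


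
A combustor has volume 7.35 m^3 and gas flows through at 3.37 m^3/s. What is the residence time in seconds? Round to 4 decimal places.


tau = V / Q_flow
tau = 7.35 / 3.37 = 2.1810 s


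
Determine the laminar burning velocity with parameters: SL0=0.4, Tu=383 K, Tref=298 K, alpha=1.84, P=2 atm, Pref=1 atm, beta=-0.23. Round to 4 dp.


SL = SL0 * (Tu/Tref)^alpha * (P/Pref)^beta
T ratio = 383/298 = 1.28523490
(T ratio)^alpha = 1.28523490^1.84 = 1.586821
(P/Pref)^beta = 2^(-0.23) = 0.852635
SL = 0.4 * 1.586821 * 0.852635 = 0.5412 m/s


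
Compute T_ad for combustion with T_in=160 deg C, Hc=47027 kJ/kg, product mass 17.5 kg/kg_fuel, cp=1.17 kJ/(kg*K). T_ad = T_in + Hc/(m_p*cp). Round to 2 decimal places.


T_ad = T_in + Hc / (m_p * cp)
Denominator = 17.5 * 1.17 = 20.4750
Temperature rise = 47027 / 20.4750 = 2296.80 K
T_ad = 160 + 2296.80 = 2456.80 deg C


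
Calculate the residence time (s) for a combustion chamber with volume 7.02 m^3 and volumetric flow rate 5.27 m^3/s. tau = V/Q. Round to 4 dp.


tau = V / Q_flow
tau = 7.02 / 5.27 = 1.3321 s


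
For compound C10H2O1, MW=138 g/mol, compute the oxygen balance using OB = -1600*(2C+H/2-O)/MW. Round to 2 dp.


OB = -1600 * (2C + H/2 - O) / MW
Inner = 2*10 + 2/2 - 1 = 20.00
OB = -1600 * 20.00 / 138 = -231.88%


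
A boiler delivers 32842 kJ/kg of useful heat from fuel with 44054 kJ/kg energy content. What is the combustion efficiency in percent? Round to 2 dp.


Efficiency = (Q_useful / Q_fuel) * 100
Efficiency = (32842 / 44054) * 100
Efficiency = 0.7455 * 100 = 74.55%


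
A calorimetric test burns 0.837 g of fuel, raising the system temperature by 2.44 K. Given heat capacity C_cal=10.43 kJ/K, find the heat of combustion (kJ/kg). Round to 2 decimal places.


Hc = C_cal * delta_T / m_fuel
Q_released = 10.43 * 2.44 = 25.4492 kJ
m_fuel = 0.837 g = 0.837/1000 kg = 0.000837 kg
Hc = 25.4492 / 0.000837 = 30405.26 kJ/kg


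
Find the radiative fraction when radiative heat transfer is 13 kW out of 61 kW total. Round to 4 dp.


f_rad = Q_rad / Q_total
f_rad = 13 / 61 = 0.2131


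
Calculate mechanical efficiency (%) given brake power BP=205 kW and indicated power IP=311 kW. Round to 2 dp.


eta_mech = (BP / IP) * 100
Ratio = 205 / 311 = 0.6592
eta_mech = 0.6592 * 100 = 65.92%


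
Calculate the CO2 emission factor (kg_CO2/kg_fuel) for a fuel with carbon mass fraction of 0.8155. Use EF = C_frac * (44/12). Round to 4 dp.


EF = C_frac * (M_CO2 / M_C)
EF = 0.8155 * (44/12)
EF = 0.8155 * 3.666667 = 2.9902 kg_CO2/kg_fuel


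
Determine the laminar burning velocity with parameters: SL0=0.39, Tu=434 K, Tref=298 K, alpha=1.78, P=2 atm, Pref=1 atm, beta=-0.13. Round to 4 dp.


SL = SL0 * (Tu/Tref)^alpha * (P/Pref)^beta
T ratio = 434/298 = 1.45637584
(T ratio)^alpha = 1.45637584^1.78 = 1.952661
(P/Pref)^beta = 2^(-0.13) = 0.913831
SL = 0.39 * 1.952661 * 0.913831 = 0.6959 m/s


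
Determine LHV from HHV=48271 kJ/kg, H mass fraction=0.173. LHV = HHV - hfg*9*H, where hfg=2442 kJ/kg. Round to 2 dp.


LHV = HHV - hfg * 9 * H
Water correction = 2442 * 9 * 0.173 = 3802.194 kJ/kg
LHV = 48271 - 3802.194 = 44468.81 kJ/kg


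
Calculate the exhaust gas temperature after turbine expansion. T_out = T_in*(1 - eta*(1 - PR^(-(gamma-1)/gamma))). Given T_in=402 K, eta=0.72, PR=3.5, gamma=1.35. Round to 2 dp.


T_out = T_in * (1 - eta * (1 - PR^(-(gamma-1)/gamma)))
Exponent = -(1.35-1)/1.35 = -0.25925926
PR^exp = 3.5^(-0.25925926) = 0.72267881
Factor = 1 - 0.72*(1 - 0.72267881) = 0.80032874
T_out = 402 * 0.80032874 = 321.73 K


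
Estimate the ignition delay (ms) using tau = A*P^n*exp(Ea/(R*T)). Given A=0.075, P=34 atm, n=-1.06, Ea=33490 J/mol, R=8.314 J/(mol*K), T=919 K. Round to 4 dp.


tau = A * P^n * exp(Ea/(R*T))
P^n = 34^(-1.06) = 0.02380304
Ea/(R*T) = 33490/(8.314*919) = 4.383183
exp(Ea/(R*T)) = 80.092573
tau = 0.075 * 0.02380304 * 80.092573 = 0.1430 ms


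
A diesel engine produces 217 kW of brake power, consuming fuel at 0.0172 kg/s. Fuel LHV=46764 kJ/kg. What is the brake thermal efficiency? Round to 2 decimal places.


eta_BTE = (BP / (mf * LHV)) * 100
Denominator = 0.0172 * 46764 = 804.3408 kW
eta_BTE = (217 / 804.3408) * 100 = 26.98%


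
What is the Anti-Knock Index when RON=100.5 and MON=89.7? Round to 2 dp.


AKI = (RON + MON) / 2
AKI = (100.5 + 89.7) / 2
AKI = 190.2 / 2 = 95.10


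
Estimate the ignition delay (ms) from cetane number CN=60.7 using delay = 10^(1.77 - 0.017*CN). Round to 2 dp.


delay = 10^(1.77 - 0.017*CN)
Exponent = 1.77 - 0.017*60.7 = 0.7381
delay = 10^0.7381 = 5.47 ms


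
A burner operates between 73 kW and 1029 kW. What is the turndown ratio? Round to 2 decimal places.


TDR = Q_max / Q_min
TDR = 1029 / 73 = 14.10


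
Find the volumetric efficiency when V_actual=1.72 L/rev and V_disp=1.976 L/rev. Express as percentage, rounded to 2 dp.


eta_v = (V_actual / V_disp) * 100
Ratio = 1.72 / 1.976 = 0.8704
eta_v = 0.8704 * 100 = 87.04%


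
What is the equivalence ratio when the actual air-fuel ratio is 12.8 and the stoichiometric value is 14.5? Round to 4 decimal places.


phi = AFR_stoich / AFR_actual
phi = 14.5 / 12.8 = 1.1328


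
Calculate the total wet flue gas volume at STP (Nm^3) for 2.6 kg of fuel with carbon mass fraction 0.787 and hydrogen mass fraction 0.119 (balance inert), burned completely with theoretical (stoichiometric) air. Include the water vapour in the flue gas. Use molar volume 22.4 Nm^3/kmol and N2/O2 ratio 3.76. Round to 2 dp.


Per kg fuel: CO2 = (C/12 kmol)*22.4 = (0.787/12)*22.4 = 1.46907 Nm^3
Per kg fuel: H2O = (H/2 kmol)*22.4 = (0.119/2)*22.4 = 1.33280 Nm^3
O2 needed per kg fuel = C/12 + H/4 = 0.787/12 + 0.119/4 = 0.09533333 kmol
Per kg fuel: N2 = O2*3.76*22.4 = 0.09533333*3.76*22.4 = 8.02935 Nm^3
Total per kg = 1.46907 + 1.33280 + 8.02935 = 10.83122 Nm^3
Total = 10.83122 * 2.6 = 28.16 Nm^3


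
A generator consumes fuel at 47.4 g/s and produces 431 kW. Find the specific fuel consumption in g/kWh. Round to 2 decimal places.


SFC = (mf / BP) * 3600
Rate = 47.4 / 431 = 0.109977 g/(s*kW)
SFC = 0.109977 * 3600 = 395.92 g/kWh


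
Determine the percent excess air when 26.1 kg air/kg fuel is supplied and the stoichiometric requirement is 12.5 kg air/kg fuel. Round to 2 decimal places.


Excess air = actual - stoichiometric = 26.1 - 12.5 = 13.60 kg/kg fuel
Excess air % = (excess / stoich) * 100 = (13.60 / 12.5) * 100 = 108.80%


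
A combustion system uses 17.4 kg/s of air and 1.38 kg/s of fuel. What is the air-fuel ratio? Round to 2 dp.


AFR = m_air / m_fuel
AFR = 17.4 / 1.38 = 12.61


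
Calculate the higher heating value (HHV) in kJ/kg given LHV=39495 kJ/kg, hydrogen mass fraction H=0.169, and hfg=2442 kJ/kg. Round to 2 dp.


HHV = LHV + hfg * 9 * H
Water addition = 2442 * 9 * 0.169 = 3714.282 kJ/kg
HHV = 39495 + 3714.282 = 43209.28 kJ/kg
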